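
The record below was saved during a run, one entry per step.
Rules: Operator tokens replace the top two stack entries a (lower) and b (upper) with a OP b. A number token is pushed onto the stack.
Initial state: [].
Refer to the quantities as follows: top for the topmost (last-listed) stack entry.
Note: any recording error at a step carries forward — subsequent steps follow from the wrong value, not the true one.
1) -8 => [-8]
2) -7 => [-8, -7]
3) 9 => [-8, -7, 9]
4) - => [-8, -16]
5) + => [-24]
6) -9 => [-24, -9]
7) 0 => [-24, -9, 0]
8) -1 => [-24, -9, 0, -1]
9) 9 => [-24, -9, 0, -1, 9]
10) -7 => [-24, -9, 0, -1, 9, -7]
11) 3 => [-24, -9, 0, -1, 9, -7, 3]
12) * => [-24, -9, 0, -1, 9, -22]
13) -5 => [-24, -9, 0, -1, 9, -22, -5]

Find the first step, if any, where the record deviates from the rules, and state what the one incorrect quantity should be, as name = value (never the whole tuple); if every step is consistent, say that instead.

Step 1: push -8: top = -8 — checks out.
Step 2: push -7: top = -7 — no discrepancy.
Step 3: push 9: top = 9 — checks out.
Step 4: -7 - 9 = -16 — same as recorded.
Step 5: -8 + -16 = -24 — agrees with the record.
Step 6: push -9: top = -9 — matches.
Step 7: push 0: top = 0 — verified.
Step 8: push -1: top = -1 — matches.
Step 9: push 9: top = 9 — no discrepancy.
Step 10: push -7: top = -7 — exactly as logged.
Step 11: push 3: top = 3 — no discrepancy.
Step 12: -7 * 3 = -21 — a discrepancy with the record.
Conclusion: step 12 carries the first error; the entry should be top = -21.

step 12, top = -21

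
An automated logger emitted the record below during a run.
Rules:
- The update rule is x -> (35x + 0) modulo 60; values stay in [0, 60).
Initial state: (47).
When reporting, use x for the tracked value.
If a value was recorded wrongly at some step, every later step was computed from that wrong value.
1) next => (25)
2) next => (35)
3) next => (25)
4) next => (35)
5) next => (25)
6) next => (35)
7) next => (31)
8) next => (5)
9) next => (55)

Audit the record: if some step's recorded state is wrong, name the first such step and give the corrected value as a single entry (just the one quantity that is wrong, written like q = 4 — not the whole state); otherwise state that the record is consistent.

step 7, x = 25

Recomputing the run from the initial state:
step 1: x = 25
step 2: x = 35
step 3: x = 25
step 4: x = 35
step 5: x = 25
step 6: x = 35
step 7: x = 25
step 8: x = 35
step 9: x = 25
The first disagreement with the record is at step 7, where the value should be x = 25.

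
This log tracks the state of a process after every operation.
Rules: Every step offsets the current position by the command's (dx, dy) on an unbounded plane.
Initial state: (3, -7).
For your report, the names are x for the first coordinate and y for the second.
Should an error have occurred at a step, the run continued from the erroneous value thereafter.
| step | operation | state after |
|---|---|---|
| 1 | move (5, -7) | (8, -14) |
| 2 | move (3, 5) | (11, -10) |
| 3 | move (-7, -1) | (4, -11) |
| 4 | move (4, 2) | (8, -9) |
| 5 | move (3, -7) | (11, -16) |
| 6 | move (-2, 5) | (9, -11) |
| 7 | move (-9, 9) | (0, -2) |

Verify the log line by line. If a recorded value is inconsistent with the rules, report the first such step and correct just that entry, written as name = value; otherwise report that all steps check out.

step 2, y = -9

Recomputing the run from the initial state:
step 1: x = 8, y = -14
step 2: x = 11, y = -9
step 3: x = 4, y = -10
step 4: x = 8, y = -8
step 5: x = 11, y = -15
step 6: x = 9, y = -10
step 7: x = 0, y = -1
The first disagreement with the log is at step 2, where the value should be y = -9.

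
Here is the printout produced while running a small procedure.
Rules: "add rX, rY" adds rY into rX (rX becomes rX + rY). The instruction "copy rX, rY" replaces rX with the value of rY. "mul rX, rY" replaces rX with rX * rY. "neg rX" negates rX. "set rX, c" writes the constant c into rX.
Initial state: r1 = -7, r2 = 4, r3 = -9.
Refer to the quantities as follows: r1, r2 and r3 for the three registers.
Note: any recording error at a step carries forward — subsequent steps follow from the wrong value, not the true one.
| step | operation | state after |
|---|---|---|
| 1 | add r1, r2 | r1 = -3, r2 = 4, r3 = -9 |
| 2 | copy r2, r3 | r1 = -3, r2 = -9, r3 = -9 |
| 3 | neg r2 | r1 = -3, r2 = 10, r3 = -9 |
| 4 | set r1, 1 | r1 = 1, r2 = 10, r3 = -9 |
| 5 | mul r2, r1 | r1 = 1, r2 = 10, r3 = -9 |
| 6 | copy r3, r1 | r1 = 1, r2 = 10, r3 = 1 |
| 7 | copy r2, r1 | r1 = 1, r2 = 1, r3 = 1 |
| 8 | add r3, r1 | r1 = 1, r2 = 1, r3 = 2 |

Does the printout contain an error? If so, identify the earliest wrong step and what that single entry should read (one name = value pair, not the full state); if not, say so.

Step 1: r1 = -7 + 4 = -3 — agrees with the printout.
Step 2: r2 = -9 — no discrepancy.
Step 3: r2 = -(-9) = 9 — the recorded entry deviates here.
First incorrect step: 3; the correct value is r2 = 9.

step 3, r2 = 9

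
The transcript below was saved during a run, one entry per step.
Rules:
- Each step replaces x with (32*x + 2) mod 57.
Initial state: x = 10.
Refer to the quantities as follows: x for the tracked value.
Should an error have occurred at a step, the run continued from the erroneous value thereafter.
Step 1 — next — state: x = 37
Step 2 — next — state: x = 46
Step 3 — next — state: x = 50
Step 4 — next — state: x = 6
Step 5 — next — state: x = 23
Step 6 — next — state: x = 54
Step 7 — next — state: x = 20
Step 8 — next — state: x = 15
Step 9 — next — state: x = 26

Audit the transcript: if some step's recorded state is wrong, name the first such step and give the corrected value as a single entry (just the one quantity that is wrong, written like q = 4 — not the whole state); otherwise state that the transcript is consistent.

step 3, x = 49

step 1: x = (32*10 + 2) mod 57 = 37 -> agrees with the transcript
step 2: x = (32*37 + 2) mod 57 = 46 -> no discrepancy
step 3: x = (32*46 + 2) mod 57 = 49 -> the transcript disagrees here
Step 3 is the first one off; corrected, x = 49.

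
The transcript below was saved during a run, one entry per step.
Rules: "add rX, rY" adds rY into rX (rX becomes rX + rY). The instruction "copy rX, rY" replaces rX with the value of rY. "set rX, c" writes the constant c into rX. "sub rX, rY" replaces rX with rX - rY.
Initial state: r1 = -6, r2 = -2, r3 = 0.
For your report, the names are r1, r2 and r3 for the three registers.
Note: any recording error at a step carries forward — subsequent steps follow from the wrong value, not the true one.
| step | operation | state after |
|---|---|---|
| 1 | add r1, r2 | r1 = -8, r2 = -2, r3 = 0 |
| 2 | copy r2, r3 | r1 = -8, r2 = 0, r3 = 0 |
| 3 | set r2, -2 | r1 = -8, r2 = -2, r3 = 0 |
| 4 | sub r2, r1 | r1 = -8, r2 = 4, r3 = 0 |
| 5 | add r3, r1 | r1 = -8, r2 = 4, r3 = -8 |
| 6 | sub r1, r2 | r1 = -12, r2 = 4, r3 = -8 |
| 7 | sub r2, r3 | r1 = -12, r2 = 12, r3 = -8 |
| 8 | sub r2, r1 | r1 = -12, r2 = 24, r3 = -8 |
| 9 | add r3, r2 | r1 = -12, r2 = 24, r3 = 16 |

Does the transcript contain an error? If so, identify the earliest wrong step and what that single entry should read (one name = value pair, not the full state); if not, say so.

step 4, r2 = 6

step 1: r1 = -6 + -2 = -8 -> in agreement
step 2: r2 = 0 -> checks out
step 3: r2 = -2 -> in agreement
step 4: r2 = -2 - -8 = 6 -> the entry is off here
The earliest wrong entry is at step 4: it should read r2 = 6.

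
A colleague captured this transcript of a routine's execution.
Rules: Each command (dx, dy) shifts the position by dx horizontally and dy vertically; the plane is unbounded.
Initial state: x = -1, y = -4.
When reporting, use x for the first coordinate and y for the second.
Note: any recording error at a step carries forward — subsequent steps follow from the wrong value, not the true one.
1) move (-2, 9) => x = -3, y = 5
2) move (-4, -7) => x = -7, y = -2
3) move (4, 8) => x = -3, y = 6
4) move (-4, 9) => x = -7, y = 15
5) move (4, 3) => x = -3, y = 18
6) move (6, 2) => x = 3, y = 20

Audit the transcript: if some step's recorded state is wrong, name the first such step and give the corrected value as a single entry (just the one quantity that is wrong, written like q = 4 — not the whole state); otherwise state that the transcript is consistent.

no error

Recomputing the run from the initial state:
step 1: x = -3, y = 5
step 2: x = -7, y = -2
step 3: x = -3, y = 6
step 4: x = -7, y = 15
step 5: x = -3, y = 18
step 6: x = 3, y = 20
This matches the transcript at every step.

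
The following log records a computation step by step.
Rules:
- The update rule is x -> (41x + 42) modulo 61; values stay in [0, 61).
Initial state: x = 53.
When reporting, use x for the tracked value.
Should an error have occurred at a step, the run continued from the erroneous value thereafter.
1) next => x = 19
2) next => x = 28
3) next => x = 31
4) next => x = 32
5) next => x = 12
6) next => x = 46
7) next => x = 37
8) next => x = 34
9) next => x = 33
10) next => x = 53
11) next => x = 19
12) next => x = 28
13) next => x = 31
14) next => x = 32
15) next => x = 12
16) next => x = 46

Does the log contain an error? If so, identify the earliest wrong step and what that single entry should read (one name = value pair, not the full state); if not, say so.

no error

Recomputing the run from the initial state:
step 1: x = 19
step 2: x = 28
step 3: x = 31
step 4: x = 32
step 5: x = 12
step 6: x = 46
step 7: x = 37
step 8: x = 34
step 9: x = 33
step 10: x = 53
step 11: x = 19
step 12: x = 28
step 13: x = 31
step 14: x = 32
step 15: x = 12
step 16: x = 46
This matches the log at every step.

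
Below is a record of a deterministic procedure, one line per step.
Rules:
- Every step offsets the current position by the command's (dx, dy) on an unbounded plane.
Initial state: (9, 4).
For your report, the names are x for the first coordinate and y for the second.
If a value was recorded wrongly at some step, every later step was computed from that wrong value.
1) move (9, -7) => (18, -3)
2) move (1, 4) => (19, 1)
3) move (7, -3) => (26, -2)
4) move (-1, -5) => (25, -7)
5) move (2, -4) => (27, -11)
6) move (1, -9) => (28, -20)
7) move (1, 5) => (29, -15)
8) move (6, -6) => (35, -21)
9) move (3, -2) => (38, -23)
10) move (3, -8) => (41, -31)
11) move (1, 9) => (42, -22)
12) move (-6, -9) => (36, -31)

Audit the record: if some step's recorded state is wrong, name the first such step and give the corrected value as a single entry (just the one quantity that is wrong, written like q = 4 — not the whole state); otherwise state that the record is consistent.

step 1: x = 9 + (9) = 18, y = 4 + (-7) = -3 -> confirmed correct
step 2: x = 18 + (1) = 19, y = -3 + (4) = 1 -> no discrepancy
step 3: x = 19 + (7) = 26, y = 1 + (-3) = -2 -> confirmed correct
step 4: x = 26 + (-1) = 25, y = -2 + (-5) = -7 -> no discrepancy
step 5: x = 25 + (2) = 27, y = -7 + (-4) = -11 -> no discrepancy
step 6: x = 27 + (1) = 28, y = -11 + (-9) = -20 -> exactly as logged
step 7: x = 28 + (1) = 29, y = -20 + (5) = -15 -> in agreement
step 8: x = 29 + (6) = 35, y = -15 + (-6) = -21 -> checks out
step 9: x = 35 + (3) = 38, y = -21 + (-2) = -23 -> exactly as logged
step 10: x = 38 + (3) = 41, y = -23 + (-8) = -31 -> no discrepancy
step 11: x = 41 + (1) = 42, y = -31 + (9) = -22 -> no discrepancy
step 12: x = 42 + (-6) = 36, y = -22 + (-9) = -31 -> confirmed correct
Nothing is out of place; the run is error-free.

no error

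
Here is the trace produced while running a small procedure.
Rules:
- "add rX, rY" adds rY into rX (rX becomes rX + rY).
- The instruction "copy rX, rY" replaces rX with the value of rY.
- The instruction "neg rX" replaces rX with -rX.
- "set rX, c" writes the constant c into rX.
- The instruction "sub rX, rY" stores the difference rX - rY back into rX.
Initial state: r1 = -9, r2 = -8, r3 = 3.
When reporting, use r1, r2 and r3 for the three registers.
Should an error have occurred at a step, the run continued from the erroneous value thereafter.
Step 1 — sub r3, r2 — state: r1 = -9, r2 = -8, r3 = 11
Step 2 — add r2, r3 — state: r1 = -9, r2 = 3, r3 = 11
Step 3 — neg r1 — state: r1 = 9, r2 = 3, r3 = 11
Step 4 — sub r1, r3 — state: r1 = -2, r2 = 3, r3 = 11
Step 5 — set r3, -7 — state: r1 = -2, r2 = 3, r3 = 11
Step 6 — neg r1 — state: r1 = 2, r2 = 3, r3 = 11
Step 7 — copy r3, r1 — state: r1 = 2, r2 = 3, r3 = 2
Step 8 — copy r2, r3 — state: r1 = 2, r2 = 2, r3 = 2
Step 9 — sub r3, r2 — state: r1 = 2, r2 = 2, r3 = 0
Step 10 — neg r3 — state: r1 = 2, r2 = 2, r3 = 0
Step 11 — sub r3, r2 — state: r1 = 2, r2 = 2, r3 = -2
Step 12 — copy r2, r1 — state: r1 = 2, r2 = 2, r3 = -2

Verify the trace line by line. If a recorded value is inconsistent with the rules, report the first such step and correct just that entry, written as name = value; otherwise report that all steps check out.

Recomputing the run from the initial state:
step 1: r1 = -9, r2 = -8, r3 = 11
step 2: r1 = -9, r2 = 3, r3 = 11
step 3: r1 = 9, r2 = 3, r3 = 11
step 4: r1 = -2, r2 = 3, r3 = 11
step 5: r1 = -2, r2 = 3, r3 = -7
step 6: r1 = 2, r2 = 3, r3 = -7
step 7: r1 = 2, r2 = 3, r3 = 2
step 8: r1 = 2, r2 = 2, r3 = 2
step 9: r1 = 2, r2 = 2, r3 = 0
step 10: r1 = 2, r2 = 2, r3 = 0
step 11: r1 = 2, r2 = 2, r3 = -2
step 12: r1 = 2, r2 = 2, r3 = -2
The first disagreement with the trace is at step 5, where the value should be r3 = -7.

step 5, r3 = -7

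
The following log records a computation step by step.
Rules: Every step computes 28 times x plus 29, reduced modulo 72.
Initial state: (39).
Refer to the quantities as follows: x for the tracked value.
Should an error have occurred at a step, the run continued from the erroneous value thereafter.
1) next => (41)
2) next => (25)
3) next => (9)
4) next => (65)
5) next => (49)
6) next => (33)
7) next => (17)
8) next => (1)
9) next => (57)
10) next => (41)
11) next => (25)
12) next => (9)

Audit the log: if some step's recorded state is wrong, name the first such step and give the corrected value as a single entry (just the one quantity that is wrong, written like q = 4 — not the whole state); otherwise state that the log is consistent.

1. x = (28*39 + 29) mod 72 = 41 (checks out)
2. x = (28*41 + 29) mod 72 = 25 (checks out)
3. x = (28*25 + 29) mod 72 = 9 (agrees with the log)
4. x = (28*9 + 29) mod 72 = 65 (in agreement)
5. x = (28*65 + 29) mod 72 = 49 (consistent with the log)
6. x = (28*49 + 29) mod 72 = 33 (agrees with the log)
7. x = (28*33 + 29) mod 72 = 17 (exactly as logged)
8. x = (28*17 + 29) mod 72 = 1 (in agreement)
9. x = (28*1 + 29) mod 72 = 57 (matches)
10. x = (28*57 + 29) mod 72 = 41 (same as recorded)
11. x = (28*41 + 29) mod 72 = 25 (confirmed correct)
12. x = (28*25 + 29) mod 72 = 9 (consistent with the log)
The recomputation confirms every line.

no error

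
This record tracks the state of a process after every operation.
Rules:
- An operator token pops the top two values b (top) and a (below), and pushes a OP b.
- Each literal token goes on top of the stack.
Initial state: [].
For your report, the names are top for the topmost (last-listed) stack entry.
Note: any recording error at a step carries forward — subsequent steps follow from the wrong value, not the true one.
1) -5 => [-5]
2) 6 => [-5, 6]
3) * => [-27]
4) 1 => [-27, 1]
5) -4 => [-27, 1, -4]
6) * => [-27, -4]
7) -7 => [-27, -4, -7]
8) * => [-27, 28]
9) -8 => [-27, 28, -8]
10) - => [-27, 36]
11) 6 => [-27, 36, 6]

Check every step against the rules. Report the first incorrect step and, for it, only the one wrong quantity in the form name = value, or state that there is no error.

step 3, top = -30

step 1: push -5: top = -5 -> exactly as logged
step 2: push 6: top = 6 -> no discrepancy
step 3: -5 * 6 = -30 -> the record disagrees here
So the first discrepancy is step 3, where the right value is top = -30.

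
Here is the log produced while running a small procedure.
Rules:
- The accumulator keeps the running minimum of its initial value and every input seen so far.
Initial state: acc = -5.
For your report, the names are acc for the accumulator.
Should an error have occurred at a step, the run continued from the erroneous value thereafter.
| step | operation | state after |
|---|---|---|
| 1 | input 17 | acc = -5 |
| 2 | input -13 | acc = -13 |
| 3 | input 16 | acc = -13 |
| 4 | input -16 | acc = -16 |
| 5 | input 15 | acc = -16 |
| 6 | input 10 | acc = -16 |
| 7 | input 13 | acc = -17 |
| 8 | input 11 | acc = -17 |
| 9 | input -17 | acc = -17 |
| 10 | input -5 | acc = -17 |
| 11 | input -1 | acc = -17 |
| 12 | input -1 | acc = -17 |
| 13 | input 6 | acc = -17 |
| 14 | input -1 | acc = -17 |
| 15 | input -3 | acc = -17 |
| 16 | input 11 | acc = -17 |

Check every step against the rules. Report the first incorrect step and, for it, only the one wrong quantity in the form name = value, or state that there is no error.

step 1: acc = min(-5, 17) = -5 -> verified
step 2: acc = min(-5, -13) = -13 -> verified
step 3: acc = min(-13, 16) = -13 -> same as recorded
step 4: acc = min(-13, -16) = -16 -> matches
step 5: acc = min(-16, 15) = -16 -> checks out
step 6: acc = min(-16, 10) = -16 -> no discrepancy
step 7: acc = min(-16, 13) = -16 -> the log disagrees here
So the first discrepancy is step 7, where the right value is acc = -16.

step 7, acc = -16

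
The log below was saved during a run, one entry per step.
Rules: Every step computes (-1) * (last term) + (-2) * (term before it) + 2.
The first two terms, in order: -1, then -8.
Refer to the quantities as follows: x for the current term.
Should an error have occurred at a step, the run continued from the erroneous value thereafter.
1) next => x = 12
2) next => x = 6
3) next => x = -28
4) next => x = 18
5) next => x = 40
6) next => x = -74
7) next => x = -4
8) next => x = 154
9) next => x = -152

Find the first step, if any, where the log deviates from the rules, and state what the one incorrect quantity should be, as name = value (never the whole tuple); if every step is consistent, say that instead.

step 9, x = -144

step 1: x = -1*(-8) + (-2)*(-1) + (2) = 12 -> exactly as logged
step 2: x = -1*(12) + (-2)*(-8) + (2) = 6 -> confirmed correct
step 3: x = -1*(6) + (-2)*(12) + (2) = -28 -> no discrepancy
step 4: x = -1*(-28) + (-2)*(6) + (2) = 18 -> exactly as logged
step 5: x = -1*(18) + (-2)*(-28) + (2) = 40 -> no discrepancy
step 6: x = -1*(40) + (-2)*(18) + (2) = -74 -> consistent with the log
step 7: x = -1*(-74) + (-2)*(40) + (2) = -4 -> exactly as logged
step 8: x = -1*(-4) + (-2)*(-74) + (2) = 154 -> checks out
step 9: x = -1*(154) + (-2)*(-4) + (2) = -144 -> this is not what the log shows
So the first discrepancy is step 9, where the right value is x = -144.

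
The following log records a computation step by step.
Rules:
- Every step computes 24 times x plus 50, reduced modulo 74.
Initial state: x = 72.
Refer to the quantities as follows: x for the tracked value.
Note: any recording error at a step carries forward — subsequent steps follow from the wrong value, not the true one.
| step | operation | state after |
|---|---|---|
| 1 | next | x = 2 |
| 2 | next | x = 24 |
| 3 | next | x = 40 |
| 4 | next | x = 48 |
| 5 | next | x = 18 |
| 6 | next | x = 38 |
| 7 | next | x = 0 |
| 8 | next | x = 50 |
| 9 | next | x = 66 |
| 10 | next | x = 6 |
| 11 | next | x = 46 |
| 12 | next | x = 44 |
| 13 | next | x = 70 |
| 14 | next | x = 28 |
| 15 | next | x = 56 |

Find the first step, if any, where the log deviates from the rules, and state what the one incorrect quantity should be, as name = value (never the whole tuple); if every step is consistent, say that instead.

step 3, x = 34

Step 1: x = (24*72 + 50) mod 74 = 2 — verified.
Step 2: x = (24*2 + 50) mod 74 = 24 — confirmed correct.
Step 3: x = (24*24 + 50) mod 74 = 34 — a discrepancy with the log.
The audit stops at step 3: the recorded entry is wrong and should be x = 34.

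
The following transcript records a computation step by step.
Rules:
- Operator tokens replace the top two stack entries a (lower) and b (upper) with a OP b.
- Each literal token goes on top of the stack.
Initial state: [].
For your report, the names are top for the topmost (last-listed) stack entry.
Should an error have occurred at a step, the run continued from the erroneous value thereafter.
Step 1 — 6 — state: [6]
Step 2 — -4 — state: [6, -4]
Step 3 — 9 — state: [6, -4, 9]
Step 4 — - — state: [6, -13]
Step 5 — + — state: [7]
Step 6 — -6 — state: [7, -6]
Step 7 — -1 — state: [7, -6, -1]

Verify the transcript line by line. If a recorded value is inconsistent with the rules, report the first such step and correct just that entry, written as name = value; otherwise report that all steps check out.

Step 1: push 6: top = 6 — no discrepancy.
Step 2: push -4: top = -4 — no discrepancy.
Step 3: push 9: top = 9 — agrees with the transcript.
Step 4: -4 - 9 = -13 — checks out.
Step 5: 6 + -13 = -7 — not what was recorded.
So the first discrepancy is step 5, where the right value is top = -7.

step 5, top = -7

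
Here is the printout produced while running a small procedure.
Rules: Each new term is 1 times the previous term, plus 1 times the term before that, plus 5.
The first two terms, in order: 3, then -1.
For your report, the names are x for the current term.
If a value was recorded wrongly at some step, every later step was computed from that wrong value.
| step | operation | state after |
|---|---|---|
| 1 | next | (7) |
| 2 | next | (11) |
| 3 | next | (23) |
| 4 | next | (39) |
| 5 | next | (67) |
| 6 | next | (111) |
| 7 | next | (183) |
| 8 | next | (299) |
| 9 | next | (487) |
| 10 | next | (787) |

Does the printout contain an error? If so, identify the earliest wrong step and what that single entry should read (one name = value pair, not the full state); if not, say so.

Recomputing the run from the initial state:
step 1: x = 7
step 2: x = 11
step 3: x = 23
step 4: x = 39
step 5: x = 67
step 6: x = 111
step 7: x = 183
step 8: x = 299
step 9: x = 487
step 10: x = 791
The first disagreement with the printout is at step 10, where the value should be x = 791.

step 10, x = 791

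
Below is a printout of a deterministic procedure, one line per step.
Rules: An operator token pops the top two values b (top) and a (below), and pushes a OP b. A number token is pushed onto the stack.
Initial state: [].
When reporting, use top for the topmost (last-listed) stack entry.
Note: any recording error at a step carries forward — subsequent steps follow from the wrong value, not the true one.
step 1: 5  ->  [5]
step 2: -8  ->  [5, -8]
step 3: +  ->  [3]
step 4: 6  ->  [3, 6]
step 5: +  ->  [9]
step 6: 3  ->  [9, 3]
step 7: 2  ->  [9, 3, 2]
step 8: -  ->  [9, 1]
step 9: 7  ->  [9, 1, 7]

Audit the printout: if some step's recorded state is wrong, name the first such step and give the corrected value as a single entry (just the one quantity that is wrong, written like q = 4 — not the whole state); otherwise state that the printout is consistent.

step 3, top = -3

Recomputing the run from the initial state:
step 1: [5]
step 2: [5, -8]
step 3: [-3]
step 4: [-3, 6]
step 5: [3]
step 6: [3, 3]
step 7: [3, 3, 2]
step 8: [3, 1]
step 9: [3, 1, 7]
The first disagreement with the printout is at step 3, where the value should be top = -3.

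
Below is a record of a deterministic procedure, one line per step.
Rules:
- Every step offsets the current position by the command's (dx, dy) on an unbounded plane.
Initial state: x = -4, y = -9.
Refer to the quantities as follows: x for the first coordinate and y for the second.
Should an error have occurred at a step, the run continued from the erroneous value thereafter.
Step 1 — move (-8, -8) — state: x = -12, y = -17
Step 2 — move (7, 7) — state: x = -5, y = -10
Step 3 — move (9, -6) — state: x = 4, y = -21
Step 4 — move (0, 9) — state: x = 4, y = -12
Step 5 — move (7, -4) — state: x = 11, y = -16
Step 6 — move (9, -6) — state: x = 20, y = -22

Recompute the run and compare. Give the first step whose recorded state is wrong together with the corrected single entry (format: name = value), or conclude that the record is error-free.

Recomputing the run from the initial state:
step 1: x = -12, y = -17
step 2: x = -5, y = -10
step 3: x = 4, y = -16
step 4: x = 4, y = -7
step 5: x = 11, y = -11
step 6: x = 20, y = -17
The first disagreement with the record is at step 3, where the value should be y = -16.

step 3, y = -16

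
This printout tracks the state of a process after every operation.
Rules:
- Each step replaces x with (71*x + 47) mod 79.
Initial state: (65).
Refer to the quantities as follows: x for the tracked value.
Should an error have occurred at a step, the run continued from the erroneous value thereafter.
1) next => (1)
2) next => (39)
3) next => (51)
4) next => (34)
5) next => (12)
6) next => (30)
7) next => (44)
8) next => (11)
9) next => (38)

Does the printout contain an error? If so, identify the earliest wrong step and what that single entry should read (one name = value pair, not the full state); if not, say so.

1. x = (71*65 + 47) mod 79 = 1 (same as recorded)
2. x = (71*1 + 47) mod 79 = 39 (matches)
3. x = (71*39 + 47) mod 79 = 51 (consistent with the printout)
4. x = (71*51 + 47) mod 79 = 34 (matches)
5. x = (71*34 + 47) mod 79 = 12 (verified)
6. x = (71*12 + 47) mod 79 = 30 (confirmed correct)
7. x = (71*30 + 47) mod 79 = 44 (matches)
8. x = (71*44 + 47) mod 79 = 11 (no discrepancy)
9. x = (71*11 + 47) mod 79 = 38 (in agreement)
The recomputation confirms every line.

no error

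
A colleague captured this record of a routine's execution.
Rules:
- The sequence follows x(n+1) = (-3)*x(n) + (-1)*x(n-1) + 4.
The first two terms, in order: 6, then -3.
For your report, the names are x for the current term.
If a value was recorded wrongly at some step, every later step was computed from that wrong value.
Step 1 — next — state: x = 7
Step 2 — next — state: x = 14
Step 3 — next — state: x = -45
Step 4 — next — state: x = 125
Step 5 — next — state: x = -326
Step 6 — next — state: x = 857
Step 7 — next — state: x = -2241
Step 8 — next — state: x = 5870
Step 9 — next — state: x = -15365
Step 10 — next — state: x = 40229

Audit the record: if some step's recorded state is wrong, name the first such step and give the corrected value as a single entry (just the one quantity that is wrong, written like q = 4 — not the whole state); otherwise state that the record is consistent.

step 2, x = -14

Recomputing the run from the initial state:
step 1: x = 7
step 2: x = -14
step 3: x = 39
step 4: x = -99
step 5: x = 262
step 6: x = -683
step 7: x = 1791
step 8: x = -4686
step 9: x = 12271
step 10: x = -32123
The first disagreement with the record is at step 2, where the value should be x = -14.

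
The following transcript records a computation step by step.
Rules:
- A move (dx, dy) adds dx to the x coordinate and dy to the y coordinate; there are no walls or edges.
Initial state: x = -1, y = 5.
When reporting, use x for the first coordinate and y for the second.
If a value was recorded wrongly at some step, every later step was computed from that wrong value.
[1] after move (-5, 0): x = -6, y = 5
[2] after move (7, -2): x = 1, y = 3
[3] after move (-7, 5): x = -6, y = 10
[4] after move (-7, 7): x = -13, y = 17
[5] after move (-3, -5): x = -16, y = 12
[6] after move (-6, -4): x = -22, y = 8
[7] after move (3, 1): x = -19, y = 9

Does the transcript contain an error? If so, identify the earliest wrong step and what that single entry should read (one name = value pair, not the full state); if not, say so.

Recomputing the run from the initial state:
step 1: x = -6, y = 5
step 2: x = 1, y = 3
step 3: x = -6, y = 8
step 4: x = -13, y = 15
step 5: x = -16, y = 10
step 6: x = -22, y = 6
step 7: x = -19, y = 7
The first disagreement with the transcript is at step 3, where the value should be y = 8.

step 3, y = 8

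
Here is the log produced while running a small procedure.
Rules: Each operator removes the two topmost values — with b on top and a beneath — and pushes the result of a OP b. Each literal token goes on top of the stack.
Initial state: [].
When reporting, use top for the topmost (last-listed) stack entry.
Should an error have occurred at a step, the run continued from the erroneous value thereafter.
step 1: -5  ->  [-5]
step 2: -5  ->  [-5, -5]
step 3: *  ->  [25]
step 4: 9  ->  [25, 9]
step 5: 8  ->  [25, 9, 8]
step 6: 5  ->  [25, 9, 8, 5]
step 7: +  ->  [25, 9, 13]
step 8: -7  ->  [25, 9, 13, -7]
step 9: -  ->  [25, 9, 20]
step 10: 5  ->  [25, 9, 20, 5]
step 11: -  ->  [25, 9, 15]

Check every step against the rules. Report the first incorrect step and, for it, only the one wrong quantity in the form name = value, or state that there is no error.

Recomputing the run from the initial state:
step 1: [-5]
step 2: [-5, -5]
step 3: [25]
step 4: [25, 9]
step 5: [25, 9, 8]
step 6: [25, 9, 8, 5]
step 7: [25, 9, 13]
step 8: [25, 9, 13, -7]
step 9: [25, 9, 20]
step 10: [25, 9, 20, 5]
step 11: [25, 9, 15]
This matches the log at every step.

no error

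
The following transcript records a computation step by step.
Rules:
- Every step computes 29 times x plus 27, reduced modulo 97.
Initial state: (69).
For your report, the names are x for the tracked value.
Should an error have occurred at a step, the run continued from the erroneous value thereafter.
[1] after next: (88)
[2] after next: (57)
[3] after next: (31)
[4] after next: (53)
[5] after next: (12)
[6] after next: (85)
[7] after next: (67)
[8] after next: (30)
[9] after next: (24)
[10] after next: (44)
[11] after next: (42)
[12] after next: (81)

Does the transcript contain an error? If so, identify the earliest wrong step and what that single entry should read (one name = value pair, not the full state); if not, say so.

step 1: x = (29*69 + 27) mod 97 = 88 -> agrees with the transcript
step 2: x = (29*88 + 27) mod 97 = 57 -> consistent with the transcript
step 3: x = (29*57 + 27) mod 97 = 31 -> verified
step 4: x = (29*31 + 27) mod 97 = 53 -> agrees with the transcript
step 5: x = (29*53 + 27) mod 97 = 12 -> no discrepancy
step 6: x = (29*12 + 27) mod 97 = 84 -> this is not what the transcript shows
That makes step 6 the first incorrect line — x = 84 is what it should show.

step 6, x = 84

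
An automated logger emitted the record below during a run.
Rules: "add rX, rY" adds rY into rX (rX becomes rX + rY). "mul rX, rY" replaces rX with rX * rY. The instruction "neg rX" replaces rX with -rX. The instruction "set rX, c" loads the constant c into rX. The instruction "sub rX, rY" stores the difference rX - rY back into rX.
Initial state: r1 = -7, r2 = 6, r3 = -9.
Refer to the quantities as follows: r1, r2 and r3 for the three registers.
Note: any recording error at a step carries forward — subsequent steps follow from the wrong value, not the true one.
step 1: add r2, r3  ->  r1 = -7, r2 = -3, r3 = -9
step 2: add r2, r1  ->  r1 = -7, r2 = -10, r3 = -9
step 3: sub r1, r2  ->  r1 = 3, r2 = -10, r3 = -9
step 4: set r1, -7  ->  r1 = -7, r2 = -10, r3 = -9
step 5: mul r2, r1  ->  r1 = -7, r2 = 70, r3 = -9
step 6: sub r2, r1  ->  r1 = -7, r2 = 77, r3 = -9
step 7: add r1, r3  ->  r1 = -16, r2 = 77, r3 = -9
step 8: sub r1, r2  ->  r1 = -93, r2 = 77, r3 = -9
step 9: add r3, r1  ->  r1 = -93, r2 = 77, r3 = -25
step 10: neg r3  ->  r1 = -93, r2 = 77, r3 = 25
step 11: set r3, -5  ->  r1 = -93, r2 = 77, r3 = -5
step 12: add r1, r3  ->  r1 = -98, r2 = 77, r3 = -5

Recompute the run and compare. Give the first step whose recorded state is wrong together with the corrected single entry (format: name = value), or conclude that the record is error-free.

step 9, r3 = -102

Recomputing the run from the initial state:
step 1: r1 = -7, r2 = -3, r3 = -9
step 2: r1 = -7, r2 = -10, r3 = -9
step 3: r1 = 3, r2 = -10, r3 = -9
step 4: r1 = -7, r2 = -10, r3 = -9
step 5: r1 = -7, r2 = 70, r3 = -9
step 6: r1 = -7, r2 = 77, r3 = -9
step 7: r1 = -16, r2 = 77, r3 = -9
step 8: r1 = -93, r2 = 77, r3 = -9
step 9: r1 = -93, r2 = 77, r3 = -102
step 10: r1 = -93, r2 = 77, r3 = 102
step 11: r1 = -93, r2 = 77, r3 = -5
step 12: r1 = -98, r2 = 77, r3 = -5
The first disagreement with the record is at step 9, where the value should be r3 = -102.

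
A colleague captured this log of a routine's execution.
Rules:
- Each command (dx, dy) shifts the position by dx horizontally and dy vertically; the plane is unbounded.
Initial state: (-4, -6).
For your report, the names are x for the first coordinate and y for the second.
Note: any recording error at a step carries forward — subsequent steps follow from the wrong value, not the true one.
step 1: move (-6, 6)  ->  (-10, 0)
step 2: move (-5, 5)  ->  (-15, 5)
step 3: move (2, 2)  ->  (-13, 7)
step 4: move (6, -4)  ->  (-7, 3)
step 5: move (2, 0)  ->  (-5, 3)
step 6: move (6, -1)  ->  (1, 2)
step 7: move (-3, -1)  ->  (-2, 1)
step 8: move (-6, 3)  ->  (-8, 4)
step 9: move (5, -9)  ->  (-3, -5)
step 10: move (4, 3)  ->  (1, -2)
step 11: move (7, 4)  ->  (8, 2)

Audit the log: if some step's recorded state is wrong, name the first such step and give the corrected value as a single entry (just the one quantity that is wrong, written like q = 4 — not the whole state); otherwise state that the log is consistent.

no error

step 1: x = -4 + (-6) = -10, y = -6 + (6) = 0 -> matches
step 2: x = -10 + (-5) = -15, y = 0 + (5) = 5 -> checks out
step 3: x = -15 + (2) = -13, y = 5 + (2) = 7 -> same as recorded
step 4: x = -13 + (6) = -7, y = 7 + (-4) = 3 -> confirmed correct
step 5: x = -7 + (2) = -5, y = 3 + (0) = 3 -> checks out
step 6: x = -5 + (6) = 1, y = 3 + (-1) = 2 -> in agreement
step 7: x = 1 + (-3) = -2, y = 2 + (-1) = 1 -> confirmed correct
step 8: x = -2 + (-6) = -8, y = 1 + (3) = 4 -> no discrepancy
step 9: x = -8 + (5) = -3, y = 4 + (-9) = -5 -> confirmed correct
step 10: x = -3 + (4) = 1, y = -5 + (3) = -2 -> in agreement
step 11: x = 1 + (7) = 8, y = -2 + (4) = 2 -> same as recorded
The recomputation confirms every line.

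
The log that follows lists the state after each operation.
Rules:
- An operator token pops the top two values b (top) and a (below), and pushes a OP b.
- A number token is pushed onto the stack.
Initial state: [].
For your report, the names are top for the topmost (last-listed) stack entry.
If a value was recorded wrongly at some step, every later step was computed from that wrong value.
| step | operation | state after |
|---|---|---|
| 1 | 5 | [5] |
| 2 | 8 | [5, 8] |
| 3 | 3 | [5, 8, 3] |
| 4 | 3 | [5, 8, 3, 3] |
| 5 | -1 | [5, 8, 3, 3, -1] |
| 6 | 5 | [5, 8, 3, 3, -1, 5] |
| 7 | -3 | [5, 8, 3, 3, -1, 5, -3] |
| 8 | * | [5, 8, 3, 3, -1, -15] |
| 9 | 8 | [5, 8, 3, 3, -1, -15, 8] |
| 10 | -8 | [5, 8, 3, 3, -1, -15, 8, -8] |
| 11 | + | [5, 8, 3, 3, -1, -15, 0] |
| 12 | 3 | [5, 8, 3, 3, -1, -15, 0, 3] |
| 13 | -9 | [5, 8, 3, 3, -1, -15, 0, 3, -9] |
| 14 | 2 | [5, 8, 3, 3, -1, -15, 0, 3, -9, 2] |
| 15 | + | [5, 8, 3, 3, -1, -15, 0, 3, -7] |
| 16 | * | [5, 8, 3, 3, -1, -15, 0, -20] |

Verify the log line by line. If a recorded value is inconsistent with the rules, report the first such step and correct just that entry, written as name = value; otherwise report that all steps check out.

step 16, top = -21

Recomputing the run from the initial state:
step 1: [5]
step 2: [5, 8]
step 3: [5, 8, 3]
step 4: [5, 8, 3, 3]
step 5: [5, 8, 3, 3, -1]
step 6: [5, 8, 3, 3, -1, 5]
step 7: [5, 8, 3, 3, -1, 5, -3]
step 8: [5, 8, 3, 3, -1, -15]
step 9: [5, 8, 3, 3, -1, -15, 8]
step 10: [5, 8, 3, 3, -1, -15, 8, -8]
step 11: [5, 8, 3, 3, -1, -15, 0]
step 12: [5, 8, 3, 3, -1, -15, 0, 3]
step 13: [5, 8, 3, 3, -1, -15, 0, 3, -9]
step 14: [5, 8, 3, 3, -1, -15, 0, 3, -9, 2]
step 15: [5, 8, 3, 3, -1, -15, 0, 3, -7]
step 16: [5, 8, 3, 3, -1, -15, 0, -21]
The first disagreement with the log is at step 16, where the value should be top = -21.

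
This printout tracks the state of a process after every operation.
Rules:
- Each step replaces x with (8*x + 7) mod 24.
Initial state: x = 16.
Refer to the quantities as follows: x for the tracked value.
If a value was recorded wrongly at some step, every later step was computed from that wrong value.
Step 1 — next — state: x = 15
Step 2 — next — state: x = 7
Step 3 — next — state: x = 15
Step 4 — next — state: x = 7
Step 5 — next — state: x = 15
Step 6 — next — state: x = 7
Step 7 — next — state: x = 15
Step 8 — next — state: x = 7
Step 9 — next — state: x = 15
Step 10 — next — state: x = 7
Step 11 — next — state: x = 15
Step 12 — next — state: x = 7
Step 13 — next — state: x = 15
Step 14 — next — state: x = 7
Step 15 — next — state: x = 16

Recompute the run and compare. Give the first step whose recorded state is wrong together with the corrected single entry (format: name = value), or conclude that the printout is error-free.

step 15, x = 15

step 1: x = (8*16 + 7) mod 24 = 15 -> agrees with the printout
step 2: x = (8*15 + 7) mod 24 = 7 -> matches
step 3: x = (8*7 + 7) mod 24 = 15 -> same as recorded
step 4: x = (8*15 + 7) mod 24 = 7 -> same as recorded
step 5: x = (8*7 + 7) mod 24 = 15 -> exactly as logged
step 6: x = (8*15 + 7) mod 24 = 7 -> no discrepancy
step 7: x = (8*7 + 7) mod 24 = 15 -> consistent with the printout
step 8: x = (8*15 + 7) mod 24 = 7 -> agrees with the printout
step 9: x = (8*7 + 7) mod 24 = 15 -> checks out
step 10: x = (8*15 + 7) mod 24 = 7 -> exactly as logged
step 11: x = (8*7 + 7) mod 24 = 15 -> no discrepancy
step 12: x = (8*15 + 7) mod 24 = 7 -> consistent with the printout
step 13: x = (8*7 + 7) mod 24 = 15 -> in agreement
step 14: x = (8*15 + 7) mod 24 = 7 -> matches
step 15: x = (8*7 + 7) mod 24 = 15 -> the recorded entry deviates here
The earliest wrong entry is at step 15: it should read x = 15.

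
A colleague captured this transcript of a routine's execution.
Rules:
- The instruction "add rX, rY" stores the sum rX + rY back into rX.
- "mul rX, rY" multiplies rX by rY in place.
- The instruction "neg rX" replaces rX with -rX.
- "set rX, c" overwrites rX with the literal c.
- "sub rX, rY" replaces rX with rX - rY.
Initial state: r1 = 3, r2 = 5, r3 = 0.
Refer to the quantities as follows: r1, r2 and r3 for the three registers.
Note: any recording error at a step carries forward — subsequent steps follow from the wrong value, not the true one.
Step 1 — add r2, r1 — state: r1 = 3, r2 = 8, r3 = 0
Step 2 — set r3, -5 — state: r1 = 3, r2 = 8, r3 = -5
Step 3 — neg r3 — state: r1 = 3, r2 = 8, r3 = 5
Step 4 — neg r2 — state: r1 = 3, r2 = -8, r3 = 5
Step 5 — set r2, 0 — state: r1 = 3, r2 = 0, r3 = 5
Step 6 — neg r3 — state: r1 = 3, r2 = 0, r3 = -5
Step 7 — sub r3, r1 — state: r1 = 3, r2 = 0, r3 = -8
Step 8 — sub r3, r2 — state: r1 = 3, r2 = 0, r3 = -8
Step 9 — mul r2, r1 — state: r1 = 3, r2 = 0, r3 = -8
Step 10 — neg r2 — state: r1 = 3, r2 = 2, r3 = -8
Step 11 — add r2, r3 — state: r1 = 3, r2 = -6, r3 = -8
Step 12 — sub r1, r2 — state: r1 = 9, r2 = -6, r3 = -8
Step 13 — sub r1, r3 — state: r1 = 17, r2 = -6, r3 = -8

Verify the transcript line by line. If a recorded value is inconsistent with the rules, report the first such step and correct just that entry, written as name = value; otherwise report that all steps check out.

step 10, r2 = 0

step 1: r2 = 5 + 3 = 8 -> consistent with the transcript
step 2: r3 = -5 -> in agreement
step 3: r3 = -(-5) = 5 -> exactly as logged
step 4: r2 = -(8) = -8 -> consistent with the transcript
step 5: r2 = 0 -> checks out
step 6: r3 = -(5) = -5 -> confirmed correct
step 7: r3 = -5 - 3 = -8 -> exactly as logged
step 8: r3 = -8 - 0 = -8 -> consistent with the transcript
step 9: r2 = 0 * 3 = 0 -> confirmed correct
step 10: r2 = -(0) = 0 -> the transcript has a different value
The earliest wrong entry is at step 10: it should read r2 = 0.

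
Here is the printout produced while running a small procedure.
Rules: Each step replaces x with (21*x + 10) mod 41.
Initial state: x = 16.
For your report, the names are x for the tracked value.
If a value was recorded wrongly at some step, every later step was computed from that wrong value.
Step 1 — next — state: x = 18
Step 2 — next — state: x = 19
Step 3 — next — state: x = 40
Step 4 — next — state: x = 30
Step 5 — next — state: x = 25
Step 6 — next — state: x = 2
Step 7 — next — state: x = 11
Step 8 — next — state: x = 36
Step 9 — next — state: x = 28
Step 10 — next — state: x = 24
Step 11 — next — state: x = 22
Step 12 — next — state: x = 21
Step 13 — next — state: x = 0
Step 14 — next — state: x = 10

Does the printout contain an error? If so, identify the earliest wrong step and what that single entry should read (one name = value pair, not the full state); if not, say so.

no error

Recomputing the run from the initial state:
step 1: x = 18
step 2: x = 19
step 3: x = 40
step 4: x = 30
step 5: x = 25
step 6: x = 2
step 7: x = 11
step 8: x = 36
step 9: x = 28
step 10: x = 24
step 11: x = 22
step 12: x = 21
step 13: x = 0
step 14: x = 10
This matches the printout at every step.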